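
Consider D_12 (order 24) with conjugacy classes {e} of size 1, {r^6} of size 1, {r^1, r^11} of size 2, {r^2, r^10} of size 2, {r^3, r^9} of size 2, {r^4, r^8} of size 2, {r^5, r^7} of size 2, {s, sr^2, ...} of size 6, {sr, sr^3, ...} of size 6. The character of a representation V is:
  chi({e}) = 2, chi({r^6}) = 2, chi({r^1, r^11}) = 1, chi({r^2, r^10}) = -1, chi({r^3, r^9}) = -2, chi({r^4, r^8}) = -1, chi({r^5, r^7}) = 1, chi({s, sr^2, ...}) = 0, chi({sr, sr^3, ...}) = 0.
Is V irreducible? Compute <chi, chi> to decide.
Irreducible: <chi, chi> = 1.

Explanation: <chi, chi> = (1/|G|) sum_C |C| * |chi(C)|^2 = (1/24)[1*|2|^2 + 1*|2|^2 + 2*|1|^2 + 2*|-1|^2 + 2*|-2|^2 + 2*|-1|^2 + 2*|1|^2 + 6*|0|^2 + 6*|0|^2]
  = (1/24)[(4) + (4) + (2) + (2) + (8) + (2) + (2) + (0) + (0)] = 24/24 = 1.
A character is irreducible iff <chi, chi> = 1, so this representation is irreducible.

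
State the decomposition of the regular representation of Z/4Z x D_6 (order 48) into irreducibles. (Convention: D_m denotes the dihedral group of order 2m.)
Each irreducible V_i of dimension d_i appears with multiplicity d_i, i.e. rho_reg = (direct sum over all irreducibles V_i) d_i V_i. The irreducible dimensions for Z/4Z x D_6 are 1, 1, 1, 1, 1, 1, 1, 1, 1, 1, 1, 1, 1, 1, 1, 1, 2, 2, 2, 2, 2, 2, 2, 2: 16 irreducibles of dimension 1, each with multiplicity 1; 8 irreducibles of dimension 2, each with multiplicity 2. Total dimension 16*1*1 + 8*2*2 = 48 = |G|.

Why: General theorem: in the regular representation of a finite group G, each irreducible appears with multiplicity equal to its dimension. Check: dim(rho_reg) = sum d_i^2 = 1 + 1 + 1 + 1 + 1 + 1 + 1 + 1 + 1 + 1 + 1 + 1 + 1 + 1 + 1 + 1 + 4 + 4 + 4 + 4 + 4 + 4 + 4 + 4 = 48 = |G|.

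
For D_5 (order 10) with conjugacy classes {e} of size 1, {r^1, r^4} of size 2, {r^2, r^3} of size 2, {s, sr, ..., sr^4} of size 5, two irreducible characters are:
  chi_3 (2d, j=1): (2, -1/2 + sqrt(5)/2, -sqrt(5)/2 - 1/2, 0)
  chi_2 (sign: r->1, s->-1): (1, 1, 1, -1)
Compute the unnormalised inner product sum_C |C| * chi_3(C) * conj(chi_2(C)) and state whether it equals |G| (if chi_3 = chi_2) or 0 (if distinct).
Sum = 0; so <chi_3, chi_2> = 0 (distinct irreducibles are orthogonal).

Reasoning: Compute term by term over conjugacy classes (|C| * chi_3(C) * conj(chi_2(C))):
  1*(2)*conj(1) + 2*(-1/2 + sqrt(5)/2)*conj(1) + 2*(-sqrt(5)/2 - 1/2)*conj(1) + 5*(0)*conj(-1)
  = (2) + (-1 + sqrt(5)) + (-sqrt(5) - 1) + (0)
  = 0.
Dividing by |G| = 10 gives 0/10 = 0, matching the row-orthogonality relation <chi_3, chi_2> = [chi_3 = chi_2].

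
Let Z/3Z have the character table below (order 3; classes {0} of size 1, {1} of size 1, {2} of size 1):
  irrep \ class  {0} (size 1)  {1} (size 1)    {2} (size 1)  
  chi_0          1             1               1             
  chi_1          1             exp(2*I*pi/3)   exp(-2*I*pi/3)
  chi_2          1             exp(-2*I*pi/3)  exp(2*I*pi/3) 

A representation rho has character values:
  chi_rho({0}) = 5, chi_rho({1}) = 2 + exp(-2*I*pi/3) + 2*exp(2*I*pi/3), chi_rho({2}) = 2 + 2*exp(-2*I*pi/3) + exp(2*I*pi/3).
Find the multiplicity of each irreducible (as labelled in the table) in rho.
Multiplicities: chi_0: 2, chi_1: 2, chi_2: 1.

Why: Use <chi_rho, chi> = (1/|G|) sum_C |C| * chi_rho(C) * conj(chi(C)) with |G| = 3 for each irreducible chi in the table:
  <chi_rho, chi_0> = (1/3)[1*(5)*conj(1) + 1*(2 + exp(-2*I*pi/3) + 2*exp(2*I*pi/3))*conj(1) + 1*(2 + 2*exp(-2*I*pi/3) + exp(2*I*pi/3))*conj(1)]
      = (1/3)[(5) + (2 + exp(-2*I*pi/3) + 2*exp(2*I*pi/3)) + (2 + 2*exp(-2*I*pi/3) + exp(2*I*pi/3))] = 6/3 = 2
  <chi_rho, chi_1> = (1/3)[1*(5)*conj(1) + 1*(2 + exp(-2*I*pi/3) + 2*exp(2*I*pi/3))*conj(exp(2*I*pi/3)) + 1*(2 + 2*exp(-2*I*pi/3) + exp(2*I*pi/3))*conj(exp(-2*I*pi/3))]
      = (1/3)[(5) + (2 + 2*exp(-2*I*pi/3) + exp(2*I*pi/3)) + (2 + exp(-2*I*pi/3) + 2*exp(2*I*pi/3))] = 6/3 = 2
  <chi_rho, chi_2> = (1/3)[1*(5)*conj(1) + 1*(2 + exp(-2*I*pi/3) + 2*exp(2*I*pi/3))*conj(exp(-2*I*pi/3)) + 1*(2 + 2*exp(-2*I*pi/3) + exp(2*I*pi/3))*conj(exp(2*I*pi/3))]
      = (1/3)[(5) + (-1) + (-1)] = 3/3 = 1
(Exp terms are combined using exp(i*s)*conj(exp(i*t)) = exp(i*(s-t)), and sums of them are collapsed using the identity that for every m > 1 the m distinct m-th roots of unity sum to 0, e.g. 1 + exp(2*I*pi/3) + exp(-2*I*pi/3) = 0.)
Dimension check: dim(rho) = sum (mult * dim) = 2*1 + 2*1 + 1*1 = 5 = chi_rho(e) = 5.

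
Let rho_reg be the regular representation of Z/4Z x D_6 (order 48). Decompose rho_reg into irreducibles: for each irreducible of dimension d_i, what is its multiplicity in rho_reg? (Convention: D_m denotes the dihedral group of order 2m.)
Each irreducible V_i of dimension d_i appears with multiplicity d_i, i.e. rho_reg = (direct sum over all irreducibles V_i) d_i V_i. The irreducible dimensions for Z/4Z x D_6 are 1, 1, 1, 1, 1, 1, 1, 1, 1, 1, 1, 1, 1, 1, 1, 1, 2, 2, 2, 2, 2, 2, 2, 2: 16 irreducibles of dimension 1, each with multiplicity 1; 8 irreducibles of dimension 2, each with multiplicity 2. Total dimension 16*1*1 + 8*2*2 = 48 = |G|.

Details: General theorem: in the regular representation of a finite group G, each irreducible appears with multiplicity equal to its dimension. Check: dim(rho_reg) = sum d_i^2 = 1 + 1 + 1 + 1 + 1 + 1 + 1 + 1 + 1 + 1 + 1 + 1 + 1 + 1 + 1 + 1 + 4 + 4 + 4 + 4 + 4 + 4 + 4 + 4 = 48 = |G|.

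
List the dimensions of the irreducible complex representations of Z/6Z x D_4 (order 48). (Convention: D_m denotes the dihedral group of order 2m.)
Dimensions: 1, 1, 1, 1, 1, 1, 1, 1, 1, 1, 1, 1, 1, 1, 1, 1, 1, 1, 1, 1, 1, 1, 1, 1, 2, 2, 2, 2, 2, 2

Justification: There are 30 irreducibles (= number of conjugacy classes). Their dimensions d_i satisfy sum d_i^2 = |G| = 48: 1 + 1 + 1 + 1 + 1 + 1 + 1 + 1 + 1 + 1 + 1 + 1 + 1 + 1 + 1 + 1 + 1 + 1 + 1 + 1 + 1 + 1 + 1 + 1 + 4 + 4 + 4 + 4 + 4 + 4 = 48. (For the product with Z/6Z: each of the 6 1-dim characters of Z/6Z tensors with each irrep of D_4, giving 6 copies of each D_4-dimension.)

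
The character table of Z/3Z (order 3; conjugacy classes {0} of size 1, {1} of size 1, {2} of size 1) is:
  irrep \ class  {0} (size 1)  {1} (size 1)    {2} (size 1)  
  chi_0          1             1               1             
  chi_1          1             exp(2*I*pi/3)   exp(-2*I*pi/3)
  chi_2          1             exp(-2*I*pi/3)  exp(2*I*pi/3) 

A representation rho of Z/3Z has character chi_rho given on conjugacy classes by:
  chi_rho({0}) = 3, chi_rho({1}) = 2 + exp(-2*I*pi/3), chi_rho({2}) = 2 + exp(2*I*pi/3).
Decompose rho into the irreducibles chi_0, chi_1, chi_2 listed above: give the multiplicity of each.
Multiplicities: chi_0: 2, chi_1: 0, chi_2: 1.

Justification: Use <chi_rho, chi> = (1/|G|) sum_C |C| * chi_rho(C) * conj(chi(C)) with |G| = 3 for each irreducible chi in the table:
  <chi_rho, chi_0> = (1/3)[1*(3)*conj(1) + 1*(2 + exp(-2*I*pi/3))*conj(1) + 1*(2 + exp(2*I*pi/3))*conj(1)]
      = (1/3)[(3) + (2 + exp(-2*I*pi/3)) + (2 + exp(2*I*pi/3))] = 6/3 = 2
  <chi_rho, chi_1> = (1/3)[1*(3)*conj(1) + 1*(2 + exp(-2*I*pi/3))*conj(exp(2*I*pi/3)) + 1*(2 + exp(2*I*pi/3))*conj(exp(-2*I*pi/3))]
      = (1/3)[(3) + (2*exp(-2*I*pi/3) + exp(2*I*pi/3)) + (exp(-2*I*pi/3) + 2*exp(2*I*pi/3))] = 0/3 = 0
  <chi_rho, chi_2> = (1/3)[1*(3)*conj(1) + 1*(2 + exp(-2*I*pi/3))*conj(exp(-2*I*pi/3)) + 1*(2 + exp(2*I*pi/3))*conj(exp(2*I*pi/3))]
      = (1/3)[(3) + (1 + 2*exp(2*I*pi/3)) + (1 + 2*exp(-2*I*pi/3))] = 3/3 = 1
(Exp terms are combined using exp(i*s)*conj(exp(i*t)) = exp(i*(s-t)), and sums of them are collapsed using the identity that for every m > 1 the m distinct m-th roots of unity sum to 0, e.g. 1 + exp(2*I*pi/3) + exp(-2*I*pi/3) = 0.)
Dimension check: dim(rho) = sum (mult * dim) = 2*1 + 0*1 + 1*1 = 3 = chi_rho(e) = 3.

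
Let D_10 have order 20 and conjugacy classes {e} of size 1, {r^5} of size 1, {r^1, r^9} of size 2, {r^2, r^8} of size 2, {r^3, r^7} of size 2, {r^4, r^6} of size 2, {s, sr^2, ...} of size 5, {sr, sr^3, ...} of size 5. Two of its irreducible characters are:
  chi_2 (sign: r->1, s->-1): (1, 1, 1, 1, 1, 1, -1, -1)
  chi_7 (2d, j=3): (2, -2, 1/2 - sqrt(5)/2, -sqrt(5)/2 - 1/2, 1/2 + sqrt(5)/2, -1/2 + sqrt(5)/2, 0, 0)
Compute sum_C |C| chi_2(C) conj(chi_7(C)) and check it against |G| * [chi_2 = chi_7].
Sum = 0; so <chi_2, chi_7> = 0 (distinct irreducibles are orthogonal).

Details: Compute term by term over conjugacy classes (|C| * chi_2(C) * conj(chi_7(C))):
  1*(1)*conj(2) + 1*(1)*conj(-2) + 2*(1)*conj(1/2 - sqrt(5)/2) + 2*(1)*conj(-sqrt(5)/2 - 1/2) + 2*(1)*conj(1/2 + sqrt(5)/2) + 2*(1)*conj(-1/2 + sqrt(5)/2) + 5*(-1)*conj(0) + 5*(-1)*conj(0)
  = (2) + (-2) + (1 - sqrt(5)) + (-sqrt(5) - 1) + (1 + sqrt(5)) + (-1 + sqrt(5)) + (0) + (0)
  = 0.
Dividing by |G| = 20 gives 0/20 = 0, matching the row-orthogonality relation <chi_2, chi_7> = [chi_2 = chi_7].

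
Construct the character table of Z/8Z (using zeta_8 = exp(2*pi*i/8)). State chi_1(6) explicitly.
Character table of Z/8Z (irreps indexed chi_0,...,chi_7 with chi_k(m) = zeta_8^(k*m), zeta_8 = exp(2*pi*i/8)):
  irrep \ class  {0} (size 1)  {1} (size 1)    {2} (size 1)  {3} (size 1)    {4} (size 1)  {5} (size 1)    {6} (size 1)  {7} (size 1)  
  chi_0          1             1               1             1               1             1               1             1             
  chi_1          1             exp(I*pi/4)     I             exp(3*I*pi/4)   -1            exp(-3*I*pi/4)  -I            exp(-I*pi/4)  
  chi_2          1             I               -1            -I              1             I               -1            -I            
  chi_3          1             exp(3*I*pi/4)   -I            exp(I*pi/4)     -1            exp(-I*pi/4)    I             exp(-3*I*pi/4)
  chi_4          1             -1              1             -1              1             -1              1             -1            
  chi_5          1             exp(-3*I*pi/4)  I             exp(-I*pi/4)    -1            exp(I*pi/4)     -I            exp(3*I*pi/4) 
  chi_6          1             -I              -1            I               1             -I              -1            I             
  chi_7          1             exp(-I*pi/4)    -I            exp(-3*I*pi/4)  -1            exp(3*I*pi/4)   I             exp(I*pi/4)   

Spot check: chi_1(6) = zeta_8^(1*6) = zeta_8^6 = -I.

Derivation: Z/8Z is abelian, so all 8 irreducible complex representations are 1-dimensional. They are given by chi_k(m) = zeta_8^(k*m) for k = 0,...,7. Row orthogonality: sum_m chi_k(m) conj(chi_l(m)) = 8 * [k = l].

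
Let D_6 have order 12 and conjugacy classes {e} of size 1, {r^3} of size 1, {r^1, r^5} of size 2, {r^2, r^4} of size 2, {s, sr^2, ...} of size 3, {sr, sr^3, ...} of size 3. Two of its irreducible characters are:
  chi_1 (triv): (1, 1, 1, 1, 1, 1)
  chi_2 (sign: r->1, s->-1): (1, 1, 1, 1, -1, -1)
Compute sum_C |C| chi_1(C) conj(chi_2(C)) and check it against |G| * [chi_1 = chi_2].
Sum = 0; so <chi_1, chi_2> = 0 (distinct irreducibles are orthogonal).

Details: Compute term by term over conjugacy classes (|C| * chi_1(C) * conj(chi_2(C))):
  1*(1)*conj(1) + 1*(1)*conj(1) + 2*(1)*conj(1) + 2*(1)*conj(1) + 3*(1)*conj(-1) + 3*(1)*conj(-1)
  = (1) + (1) + (2) + (2) + (-3) + (-3)
  = 0.
Dividing by |G| = 12 gives 0/12 = 0, matching the row-orthogonality relation <chi_1, chi_2> = [chi_1 = chi_2].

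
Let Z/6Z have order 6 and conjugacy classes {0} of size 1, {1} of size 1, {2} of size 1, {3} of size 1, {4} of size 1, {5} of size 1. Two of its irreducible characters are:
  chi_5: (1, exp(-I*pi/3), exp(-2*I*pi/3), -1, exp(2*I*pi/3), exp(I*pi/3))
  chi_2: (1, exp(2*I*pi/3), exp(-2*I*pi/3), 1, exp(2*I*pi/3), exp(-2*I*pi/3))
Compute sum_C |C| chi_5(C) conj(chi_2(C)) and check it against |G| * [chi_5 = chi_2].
Sum = 0; so <chi_5, chi_2> = 0 (distinct irreducibles are orthogonal).

Derivation: Compute term by term over conjugacy classes (|C| * chi_5(C) * conj(chi_2(C))):
  1*(1)*conj(1) + 1*(exp(-I*pi/3))*conj(exp(2*I*pi/3)) + 1*(exp(-2*I*pi/3))*conj(exp(-2*I*pi/3)) + 1*(-1)*conj(1) + 1*(exp(2*I*pi/3))*conj(exp(2*I*pi/3)) + 1*(exp(I*pi/3))*conj(exp(-2*I*pi/3))
  = (1) + (-1) + (1) + (-1) + (1) + (-1)
  = 0.
(Exp terms are combined using exp(i*s)*conj(exp(i*t)) = exp(i*(s-t)), and sums of them are collapsed using the identity that for every m > 1 the m distinct m-th roots of unity sum to 0, e.g. 1 + exp(2*I*pi/3) + exp(-2*I*pi/3) = 0.)
Dividing by |G| = 6 gives 0/6 = 0, matching the row-orthogonality relation <chi_5, chi_2> = [chi_5 = chi_2].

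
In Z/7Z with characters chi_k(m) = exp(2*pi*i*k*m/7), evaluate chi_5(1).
chi_5(1) = zeta_7^5 = exp(-4*I*pi/7)

chi_5(1) = zeta_7^(5*1) = zeta_7^5. Since zeta_7^7 = 1, this equals zeta_7^5 = exp(2*pi*i*5/7) = exp(-4*I*pi/7).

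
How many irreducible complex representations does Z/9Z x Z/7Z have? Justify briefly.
63

Working: The number of irreducible complex representations of a finite group equals its number of conjugacy classes. Z/9Z x Z/7Z is abelian of order 63, so every element is its own conjugacy class: 63 classes, so Z/9Z x Z/7Z (order 63) has exactly 63 irreducible complex representations.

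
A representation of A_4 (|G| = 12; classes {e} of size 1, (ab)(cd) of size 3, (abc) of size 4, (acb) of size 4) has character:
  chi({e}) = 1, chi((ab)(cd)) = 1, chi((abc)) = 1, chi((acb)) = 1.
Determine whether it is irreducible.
Irreducible: <chi, chi> = 1.

Explanation: <chi, chi> = (1/|G|) sum_C |C| * |chi(C)|^2 = (1/12)[1*|1|^2 + 3*|1|^2 + 4*|1|^2 + 4*|1|^2]
  = (1/12)[(1) + (3) + (4) + (4)] = 12/12 = 1.
(Exp terms are combined using exp(i*s)*conj(exp(i*t)) = exp(i*(s-t)), and sums of them are collapsed using the identity that for every m > 1 the m distinct m-th roots of unity sum to 0, e.g. 1 + exp(2*I*pi/3) + exp(-2*I*pi/3) = 0.)
A character is irreducible iff <chi, chi> = 1, so this representation is irreducible.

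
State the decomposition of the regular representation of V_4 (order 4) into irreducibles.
Each irreducible V_i of dimension d_i appears with multiplicity d_i, i.e. rho_reg = (direct sum over all irreducibles V_i) d_i V_i. The irreducible dimensions for V_4 are 1, 1, 1, 1: 4 irreducibles of dimension 1, each with multiplicity 1. Total dimension 4*1*1 = 4 = |G|.

Proof sketch: General theorem: in the regular representation of a finite group G, each irreducible appears with multiplicity equal to its dimension. Check: dim(rho_reg) = sum d_i^2 = 1 + 1 + 1 + 1 = 4 = |G|.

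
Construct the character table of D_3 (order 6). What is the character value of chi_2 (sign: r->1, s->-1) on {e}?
Conjugacy classes: {e} of size 1, {r^1, r^2} of size 2, {s, sr, ..., sr^2} of size 3.
Character table:
  irrep \ class              {e} (size 1)  {r^1, r^2} (size 2)  {s, sr, ..., sr^2} (size 3)
  chi_1 (triv)               1             1                    1                          
  chi_2 (sign: r->1, s->-1)  1             1                    -1                         
  chi_3 (2d, j=1)            2             -1                   0                          

Spot check: chi_2 (sign: r->1, s->-1) on {e} = 1.

Explanation: D_3 has order 2*3 = 6 with 3 conjugacy classes, hence 3 irreducibles. Sum of squared dims 1 + 1 + 4 = 6 = |G|. Linear characters come from the abelianisation; the 2-dimensional irreps have character r^k -> 2*cos(2*pi*j*k/3), reflections -> 0.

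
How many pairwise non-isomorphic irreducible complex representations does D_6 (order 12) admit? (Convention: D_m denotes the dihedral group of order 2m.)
6

The number of irreducible complex representations of a finite group equals its number of conjugacy classes. D_6 has 6 conjugacy classes (n/2 + 3 for n even), so D_6 (order 12) has exactly 6 irreducible complex representations.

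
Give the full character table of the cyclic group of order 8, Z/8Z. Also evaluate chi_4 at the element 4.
Character table of Z/8Z (irreps indexed chi_0,...,chi_7 with chi_k(m) = zeta_8^(k*m), zeta_8 = exp(2*pi*i/8)):
  irrep \ class  {0} (size 1)  {1} (size 1)    {2} (size 1)  {3} (size 1)    {4} (size 1)  {5} (size 1)    {6} (size 1)  {7} (size 1)  
  chi_0          1             1               1             1               1             1               1             1             
  chi_1          1             exp(I*pi/4)     I             exp(3*I*pi/4)   -1            exp(-3*I*pi/4)  -I            exp(-I*pi/4)  
  chi_2          1             I               -1            -I              1             I               -1            -I            
  chi_3          1             exp(3*I*pi/4)   -I            exp(I*pi/4)     -1            exp(-I*pi/4)    I             exp(-3*I*pi/4)
  chi_4          1             -1              1             -1              1             -1              1             -1            
  chi_5          1             exp(-3*I*pi/4)  I             exp(-I*pi/4)    -1            exp(I*pi/4)     -I            exp(3*I*pi/4) 
  chi_6          1             -I              -1            I               1             -I              -1            I             
  chi_7          1             exp(-I*pi/4)    -I            exp(-3*I*pi/4)  -1            exp(3*I*pi/4)   I             exp(I*pi/4)   

Spot check: chi_4(4) = zeta_8^(4*4) = zeta_8^16 = 1.

Working: Z/8Z is abelian, so all 8 irreducible complex representations are 1-dimensional. They are given by chi_k(m) = zeta_8^(k*m) for k = 0,...,7. Row orthogonality: sum_m chi_k(m) conj(chi_l(m)) = 8 * [k = l].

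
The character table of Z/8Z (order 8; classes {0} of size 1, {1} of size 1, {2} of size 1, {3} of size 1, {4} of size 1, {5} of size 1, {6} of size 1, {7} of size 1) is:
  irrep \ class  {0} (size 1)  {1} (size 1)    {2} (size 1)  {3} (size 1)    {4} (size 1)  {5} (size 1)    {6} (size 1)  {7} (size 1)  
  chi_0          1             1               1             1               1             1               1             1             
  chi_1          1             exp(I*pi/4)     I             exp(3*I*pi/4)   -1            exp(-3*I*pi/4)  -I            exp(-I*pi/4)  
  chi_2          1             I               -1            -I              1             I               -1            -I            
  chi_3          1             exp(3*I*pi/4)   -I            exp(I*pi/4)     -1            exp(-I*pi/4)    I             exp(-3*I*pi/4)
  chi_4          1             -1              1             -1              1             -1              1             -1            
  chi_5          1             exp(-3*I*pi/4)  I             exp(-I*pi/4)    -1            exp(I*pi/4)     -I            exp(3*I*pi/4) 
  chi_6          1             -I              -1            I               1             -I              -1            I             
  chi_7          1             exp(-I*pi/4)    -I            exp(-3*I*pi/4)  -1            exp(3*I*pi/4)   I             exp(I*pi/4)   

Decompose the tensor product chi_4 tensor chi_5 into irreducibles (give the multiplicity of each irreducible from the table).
chi_4 tensor chi_5 = chi_1 (all other irreducibles have multiplicity 0).

The character of a tensor product is the pointwise product (chi_4 * chi_5)(C) = chi_4(C) * chi_5(C):
  {0}: (1)*(1), {1}: (-1)*(exp(-3*I*pi/4)), {2}: (1)*(I), {3}: (-1)*(exp(-I*pi/4)), {4}: (1)*(-1), {5}: (-1)*(exp(I*pi/4)), {6}: (1)*(-I), {7}: (-1)*(exp(3*I*pi/4))
so (chi_4 * chi_5) takes values
  {0} -> 1, {1} -> -exp(-3*I*pi/4), {2} -> I, {3} -> -exp(-I*pi/4), {4} -> -1, {5} -> -exp(I*pi/4), {6} -> -I, {7} -> -exp(3*I*pi/4).
Now take the inner product of this character with each irreducible chi from the table, <chi_4*chi_5, chi> = (1/8) sum_C |C| (chi_4*chi_5)(C) conj(chi(C)):
  <chi_4*chi_5, chi_0> = (1/8)[1*(1)*conj(1) + 1*(-exp(-3*I*pi/4))*conj(1) + 1*(I)*conj(1) + 1*(-exp(-I*pi/4))*conj(1) + 1*(-1)*conj(1) + 1*(-exp(I*pi/4))*conj(1) + 1*(-I)*conj(1) + 1*(-exp(3*I*pi/4))*conj(1)]
      = (1/8)[(1) + (-exp(-3*I*pi/4)) + (I) + (-exp(-I*pi/4)) + (-1) + (-exp(I*pi/4)) + (-I) + (-exp(3*I*pi/4))] = 0/8 = 0
  <chi_4*chi_5, chi_1> = (1/8)[1*(1)*conj(1) + 1*(-exp(-3*I*pi/4))*conj(exp(I*pi/4)) + 1*(I)*conj(I) + 1*(-exp(-I*pi/4))*conj(exp(3*I*pi/4)) + 1*(-1)*conj(-1) + 1*(-exp(I*pi/4))*conj(exp(-3*I*pi/4)) + 1*(-I)*conj(-I) + 1*(-exp(3*I*pi/4))*conj(exp(-I*pi/4))]
      = (1/8)[(1) + (1) + (1) + (1) + (1) + (1) + (1) + (1)] = 8/8 = 1
  <chi_4*chi_5, chi_2> = (1/8)[1*(1)*conj(1) + 1*(-exp(-3*I*pi/4))*conj(I) + 1*(I)*conj(-1) + 1*(-exp(-I*pi/4))*conj(-I) + 1*(-1)*conj(1) + 1*(-exp(I*pi/4))*conj(I) + 1*(-I)*conj(-1) + 1*(-exp(3*I*pi/4))*conj(-I)]
      = (1/8)[(1) + (exp(-I*pi/4)) + (-I) + (-exp(I*pi/4)) + (-1) + (exp(3*I*pi/4)) + (I) + (-exp(-3*I*pi/4))] = 0/8 = 0
  <chi_4*chi_5, chi_3> = (1/8)[1*(1)*conj(1) + 1*(-exp(-3*I*pi/4))*conj(exp(3*I*pi/4)) + 1*(I)*conj(-I) + 1*(-exp(-I*pi/4))*conj(exp(I*pi/4)) + 1*(-1)*conj(-1) + 1*(-exp(I*pi/4))*conj(exp(-I*pi/4)) + 1*(-I)*conj(I) + 1*(-exp(3*I*pi/4))*conj(exp(-3*I*pi/4))]
      = (1/8)[(1) + (-I) + (-1) + (I) + (1) + (-I) + (-1) + (I)] = 0/8 = 0
  <chi_4*chi_5, chi_4> = (1/8)[1*(1)*conj(1) + 1*(-exp(-3*I*pi/4))*conj(-1) + 1*(I)*conj(1) + 1*(-exp(-I*pi/4))*conj(-1) + 1*(-1)*conj(1) + 1*(-exp(I*pi/4))*conj(-1) + 1*(-I)*conj(1) + 1*(-exp(3*I*pi/4))*conj(-1)]
      = (1/8)[(1) + (exp(-3*I*pi/4)) + (I) + (exp(-I*pi/4)) + (-1) + (exp(I*pi/4)) + (-I) + (exp(3*I*pi/4))] = 0/8 = 0
  <chi_4*chi_5, chi_5> = (1/8)[1*(1)*conj(1) + 1*(-exp(-3*I*pi/4))*conj(exp(-3*I*pi/4)) + 1*(I)*conj(I) + 1*(-exp(-I*pi/4))*conj(exp(-I*pi/4)) + 1*(-1)*conj(-1) + 1*(-exp(I*pi/4))*conj(exp(I*pi/4)) + 1*(-I)*conj(-I) + 1*(-exp(3*I*pi/4))*conj(exp(3*I*pi/4))]
      = (1/8)[(1) + (-1) + (1) + (-1) + (1) + (-1) + (1) + (-1)] = 0/8 = 0
  <chi_4*chi_5, chi_6> = (1/8)[1*(1)*conj(1) + 1*(-exp(-3*I*pi/4))*conj(-I) + 1*(I)*conj(-1) + 1*(-exp(-I*pi/4))*conj(I) + 1*(-1)*conj(1) + 1*(-exp(I*pi/4))*conj(-I) + 1*(-I)*conj(-1) + 1*(-exp(3*I*pi/4))*conj(I)]
      = (1/8)[(1) + (-exp(-I*pi/4)) + (-I) + (exp(I*pi/4)) + (-1) + (-exp(3*I*pi/4)) + (I) + (exp(-3*I*pi/4))] = 0/8 = 0
  <chi_4*chi_5, chi_7> = (1/8)[1*(1)*conj(1) + 1*(-exp(-3*I*pi/4))*conj(exp(-I*pi/4)) + 1*(I)*conj(-I) + 1*(-exp(-I*pi/4))*conj(exp(-3*I*pi/4)) + 1*(-1)*conj(-1) + 1*(-exp(I*pi/4))*conj(exp(3*I*pi/4)) + 1*(-I)*conj(I) + 1*(-exp(3*I*pi/4))*conj(exp(I*pi/4))]
      = (1/8)[(1) + (I) + (-1) + (-I) + (1) + (I) + (-1) + (-I)] = 0/8 = 0
(Exp terms are combined using exp(i*s)*conj(exp(i*t)) = exp(i*(s-t)), and sums of them are collapsed using the identity that for every m > 1 the m distinct m-th roots of unity sum to 0, e.g. 1 + exp(2*I*pi/3) + exp(-2*I*pi/3) = 0.)
Hence the multiplicities are chi_1: 1. Dimension check: dim(chi_4)*dim(chi_5) = 1*1 = 1 and sum (mult * dim) = 1*1 = 1.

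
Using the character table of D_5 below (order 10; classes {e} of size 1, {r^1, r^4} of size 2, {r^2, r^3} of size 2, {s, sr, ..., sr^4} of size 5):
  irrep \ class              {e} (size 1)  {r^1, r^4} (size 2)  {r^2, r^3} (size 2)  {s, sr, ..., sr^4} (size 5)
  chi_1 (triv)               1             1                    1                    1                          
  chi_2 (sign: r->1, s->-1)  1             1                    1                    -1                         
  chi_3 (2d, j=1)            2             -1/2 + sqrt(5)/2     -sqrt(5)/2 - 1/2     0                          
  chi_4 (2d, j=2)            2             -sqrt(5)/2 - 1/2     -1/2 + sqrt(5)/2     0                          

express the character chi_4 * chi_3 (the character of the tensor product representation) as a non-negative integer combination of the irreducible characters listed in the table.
chi_4 tensor chi_3 = chi_3 + chi_4 (all other irreducibles have multiplicity 0).

Why: The character of a tensor product is the pointwise product (chi_4 * chi_3)(C) = chi_4(C) * chi_3(C):
  {e}: (2)*(2), {r^1, r^4}: (-sqrt(5)/2 - 1/2)*(-1/2 + sqrt(5)/2), {r^2, r^3}: (-1/2 + sqrt(5)/2)*(-sqrt(5)/2 - 1/2), {s, sr, ..., sr^4}: (0)*(0)
so (chi_4 * chi_3) takes values
  {e} -> 4, {r^1, r^4} -> -1, {r^2, r^3} -> -1, {s, sr, ..., sr^4} -> 0.
Now take the inner product of this character with each irreducible chi from the table, <chi_4*chi_3, chi> = (1/10) sum_C |C| (chi_4*chi_3)(C) conj(chi(C)):
  <chi_4*chi_3, chi_1> = (1/10)[1*(4)*conj(1) + 2*(-1)*conj(1) + 2*(-1)*conj(1) + 5*(0)*conj(1)]
      = (1/10)[(4) + (-2) + (-2) + (0)] = 0/10 = 0
  <chi_4*chi_3, chi_2> = (1/10)[1*(4)*conj(1) + 2*(-1)*conj(1) + 2*(-1)*conj(1) + 5*(0)*conj(-1)]
      = (1/10)[(4) + (-2) + (-2) + (0)] = 0/10 = 0
  <chi_4*chi_3, chi_3> = (1/10)[1*(4)*conj(2) + 2*(-1)*conj(-1/2 + sqrt(5)/2) + 2*(-1)*conj(-sqrt(5)/2 - 1/2) + 5*(0)*conj(0)]
      = (1/10)[(8) + (1 - sqrt(5)) + (1 + sqrt(5)) + (0)] = 10/10 = 1
  <chi_4*chi_3, chi_4> = (1/10)[1*(4)*conj(2) + 2*(-1)*conj(-sqrt(5)/2 - 1/2) + 2*(-1)*conj(-1/2 + sqrt(5)/2) + 5*(0)*conj(0)]
      = (1/10)[(8) + (1 + sqrt(5)) + (1 - sqrt(5)) + (0)] = 10/10 = 1
Hence the multiplicities are chi_3: 1, chi_4: 1. Dimension check: dim(chi_4)*dim(chi_3) = 2*2 = 4 and sum (mult * dim) = 1*2 + 1*2 = 4.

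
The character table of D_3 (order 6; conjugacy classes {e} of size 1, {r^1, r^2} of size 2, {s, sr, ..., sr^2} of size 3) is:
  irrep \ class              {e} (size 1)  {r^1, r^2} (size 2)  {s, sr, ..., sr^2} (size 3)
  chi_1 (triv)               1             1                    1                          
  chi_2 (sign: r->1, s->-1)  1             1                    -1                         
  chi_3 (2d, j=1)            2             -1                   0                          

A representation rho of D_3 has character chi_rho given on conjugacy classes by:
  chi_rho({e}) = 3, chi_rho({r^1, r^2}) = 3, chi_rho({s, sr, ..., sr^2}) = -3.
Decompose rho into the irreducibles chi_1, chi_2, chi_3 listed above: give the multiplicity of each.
Multiplicities: chi_1: 0, chi_2: 3, chi_3: 0.

Argument: Use <chi_rho, chi> = (1/|G|) sum_C |C| * chi_rho(C) * conj(chi(C)) with |G| = 6 for each irreducible chi in the table:
  <chi_rho, chi_1> = (1/6)[1*(3)*conj(1) + 2*(3)*conj(1) + 3*(-3)*conj(1)]
      = (1/6)[(3) + (6) + (-9)] = 0/6 = 0
  <chi_rho, chi_2> = (1/6)[1*(3)*conj(1) + 2*(3)*conj(1) + 3*(-3)*conj(-1)]
      = (1/6)[(3) + (6) + (9)] = 18/6 = 3
  <chi_rho, chi_3> = (1/6)[1*(3)*conj(2) + 2*(3)*conj(-1) + 3*(-3)*conj(0)]
      = (1/6)[(6) + (-6) + (0)] = 0/6 = 0
Dimension check: dim(rho) = sum (mult * dim) = 0*1 + 3*1 + 0*2 = 3 = chi_rho(e) = 3.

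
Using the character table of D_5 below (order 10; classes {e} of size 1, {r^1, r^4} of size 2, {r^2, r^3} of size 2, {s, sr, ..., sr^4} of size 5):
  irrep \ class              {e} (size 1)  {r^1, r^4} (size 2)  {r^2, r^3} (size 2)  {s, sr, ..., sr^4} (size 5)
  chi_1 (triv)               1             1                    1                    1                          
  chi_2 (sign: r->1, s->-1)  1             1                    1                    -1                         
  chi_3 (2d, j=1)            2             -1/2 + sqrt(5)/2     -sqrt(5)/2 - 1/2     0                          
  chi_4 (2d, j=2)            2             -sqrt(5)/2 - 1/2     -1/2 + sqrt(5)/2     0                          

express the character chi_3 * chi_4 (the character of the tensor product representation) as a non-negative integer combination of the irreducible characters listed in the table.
chi_3 tensor chi_4 = chi_3 + chi_4 (all other irreducibles have multiplicity 0).

Why: The character of a tensor product is the pointwise product (chi_3 * chi_4)(C) = chi_3(C) * chi_4(C):
  {e}: (2)*(2), {r^1, r^4}: (-1/2 + sqrt(5)/2)*(-sqrt(5)/2 - 1/2), {r^2, r^3}: (-sqrt(5)/2 - 1/2)*(-1/2 + sqrt(5)/2), {s, sr, ..., sr^4}: (0)*(0)
so (chi_3 * chi_4) takes values
  {e} -> 4, {r^1, r^4} -> -1, {r^2, r^3} -> -1, {s, sr, ..., sr^4} -> 0.
Now take the inner product of this character with each irreducible chi from the table, <chi_3*chi_4, chi> = (1/10) sum_C |C| (chi_3*chi_4)(C) conj(chi(C)):
  <chi_3*chi_4, chi_1> = (1/10)[1*(4)*conj(1) + 2*(-1)*conj(1) + 2*(-1)*conj(1) + 5*(0)*conj(1)]
      = (1/10)[(4) + (-2) + (-2) + (0)] = 0/10 = 0
  <chi_3*chi_4, chi_2> = (1/10)[1*(4)*conj(1) + 2*(-1)*conj(1) + 2*(-1)*conj(1) + 5*(0)*conj(-1)]
      = (1/10)[(4) + (-2) + (-2) + (0)] = 0/10 = 0
  <chi_3*chi_4, chi_3> = (1/10)[1*(4)*conj(2) + 2*(-1)*conj(-1/2 + sqrt(5)/2) + 2*(-1)*conj(-sqrt(5)/2 - 1/2) + 5*(0)*conj(0)]
      = (1/10)[(8) + (1 - sqrt(5)) + (1 + sqrt(5)) + (0)] = 10/10 = 1
  <chi_3*chi_4, chi_4> = (1/10)[1*(4)*conj(2) + 2*(-1)*conj(-sqrt(5)/2 - 1/2) + 2*(-1)*conj(-1/2 + sqrt(5)/2) + 5*(0)*conj(0)]
      = (1/10)[(8) + (1 + sqrt(5)) + (1 - sqrt(5)) + (0)] = 10/10 = 1
Hence the multiplicities are chi_3: 1, chi_4: 1. Dimension check: dim(chi_3)*dim(chi_4) = 2*2 = 4 and sum (mult * dim) = 1*2 + 1*2 = 4.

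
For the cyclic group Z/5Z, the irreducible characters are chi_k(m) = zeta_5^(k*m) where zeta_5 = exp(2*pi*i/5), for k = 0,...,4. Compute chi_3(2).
chi_3(2) = zeta_5^6 = exp(2*I*pi/5)

chi_3(2) = zeta_5^(3*2) = zeta_5^6. Since zeta_5^5 = 1, this equals zeta_5^1 = exp(2*pi*i*1/5) = exp(2*I*pi/5).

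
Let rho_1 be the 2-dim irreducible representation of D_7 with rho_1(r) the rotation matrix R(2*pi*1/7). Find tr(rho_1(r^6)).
chi_{rho_1}(r^6) = 2*cos(2*pi*1*6/7) = 2*cos(2*pi/7)

Details: rho_1(r^6) is rotation by angle 2*pi*1*6/7, whose trace is 2*cos(2*pi*1*6/7) = 2*cos(2*pi/7).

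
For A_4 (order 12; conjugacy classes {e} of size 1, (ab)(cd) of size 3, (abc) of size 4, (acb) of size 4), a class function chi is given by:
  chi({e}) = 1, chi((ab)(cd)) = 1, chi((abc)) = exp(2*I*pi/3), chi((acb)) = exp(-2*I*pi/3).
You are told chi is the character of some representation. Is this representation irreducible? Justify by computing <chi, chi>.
Irreducible: <chi, chi> = 1.

Reasoning: <chi, chi> = (1/|G|) sum_C |C| * |chi(C)|^2 = (1/12)[1*|1|^2 + 3*|1|^2 + 4*|exp(2*I*pi/3)|^2 + 4*|exp(-2*I*pi/3)|^2]
  = (1/12)[(1) + (3) + (4) + (4)] = 12/12 = 1.
(Exp terms are combined using exp(i*s)*conj(exp(i*t)) = exp(i*(s-t)), and sums of them are collapsed using the identity that for every m > 1 the m distinct m-th roots of unity sum to 0, e.g. 1 + exp(2*I*pi/3) + exp(-2*I*pi/3) = 0.)
A character is irreducible iff <chi, chi> = 1, so this representation is irreducible.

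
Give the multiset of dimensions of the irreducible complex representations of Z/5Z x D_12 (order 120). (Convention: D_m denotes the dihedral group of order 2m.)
Dimensions: 1, 1, 1, 1, 1, 1, 1, 1, 1, 1, 1, 1, 1, 1, 1, 1, 1, 1, 1, 1, 2, 2, 2, 2, 2, 2, 2, 2, 2, 2, 2, 2, 2, 2, 2, 2, 2, 2, 2, 2, 2, 2, 2, 2, 2

Working: There are 45 irreducibles (= number of conjugacy classes). Their dimensions d_i satisfy sum d_i^2 = |G| = 120: 1 + 1 + 1 + 1 + 1 + 1 + 1 + 1 + 1 + 1 + 1 + 1 + 1 + 1 + 1 + 1 + 1 + 1 + 1 + 1 + 4 + 4 + 4 + 4 + 4 + 4 + 4 + 4 + 4 + 4 + 4 + 4 + 4 + 4 + 4 + 4 + 4 + 4 + 4 + 4 + 4 + 4 + 4 + 4 + 4 = 120. (For the product with Z/5Z: each of the 5 1-dim characters of Z/5Z tensors with each irrep of D_12, giving 5 copies of each D_12-dimension.)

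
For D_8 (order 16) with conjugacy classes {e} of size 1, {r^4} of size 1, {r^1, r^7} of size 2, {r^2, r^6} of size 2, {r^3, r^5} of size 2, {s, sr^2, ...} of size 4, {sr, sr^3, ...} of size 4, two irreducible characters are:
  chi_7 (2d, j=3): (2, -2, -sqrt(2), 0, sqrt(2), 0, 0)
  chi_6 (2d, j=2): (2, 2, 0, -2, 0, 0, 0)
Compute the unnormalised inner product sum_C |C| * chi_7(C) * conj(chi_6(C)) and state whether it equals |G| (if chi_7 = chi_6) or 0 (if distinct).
Sum = 0; so <chi_7, chi_6> = 0 (distinct irreducibles are orthogonal).

Solution. Compute term by term over conjugacy classes (|C| * chi_7(C) * conj(chi_6(C))):
  1*(2)*conj(2) + 1*(-2)*conj(2) + 2*(-sqrt(2))*conj(0) + 2*(0)*conj(-2) + 2*(sqrt(2))*conj(0) + 4*(0)*conj(0) + 4*(0)*conj(0)
  = (4) + (-4) + (0) + (0) + (0) + (0) + (0)
  = 0.
Dividing by |G| = 16 gives 0/16 = 0, matching the row-orthogonality relation <chi_7, chi_6> = [chi_7 = chi_6].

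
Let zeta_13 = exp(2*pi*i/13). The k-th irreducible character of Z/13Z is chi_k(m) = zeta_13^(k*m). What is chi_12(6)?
chi_12(6) = zeta_13^72 = exp(-12*I*pi/13)

Proof sketch: chi_12(6) = zeta_13^(12*6) = zeta_13^72. Since zeta_13^13 = 1, this equals zeta_13^7 = exp(2*pi*i*7/13) = exp(-12*I*pi/13).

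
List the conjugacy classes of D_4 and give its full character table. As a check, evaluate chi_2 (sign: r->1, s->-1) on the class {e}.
Conjugacy classes: {e} of size 1, {r^2} of size 1, {r^1, r^3} of size 2, {s, sr^2, ...} of size 2, {sr, sr^3, ...} of size 2.
Character table:
  irrep \ class              {e} (size 1)  {r^2} (size 1)  {r^1, r^3} (size 2)  {s, sr^2, ...} (size 2)  {sr, sr^3, ...} (size 2)
  chi_1 (triv)               1             1               1                    1                        1                       
  chi_2 (sign: r->1, s->-1)  1             1               1                    -1                       -1                      
  chi_3 (r->-1, s->1)        1             1               -1                   1                        -1                      
  chi_4 (r->-1, s->-1)       1             1               -1                   -1                       1                       
  chi_5 (2d, j=1)            2             -2              0                    0                        0                       

Spot check: chi_2 (sign: r->1, s->-1) on {e} = 1.

Details: D_4 has order 2*4 = 8 with 5 conjugacy classes, hence 5 irreducibles. Sum of squared dims 1 + 1 + 1 + 1 + 4 = 8 = |G|. Linear characters come from the abelianisation; the 2-dimensional irreps have character r^k -> 2*cos(2*pi*j*k/4), reflections -> 0.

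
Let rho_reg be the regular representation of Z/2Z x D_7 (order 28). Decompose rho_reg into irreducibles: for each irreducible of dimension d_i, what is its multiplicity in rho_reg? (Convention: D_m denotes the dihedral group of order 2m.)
Each irreducible V_i of dimension d_i appears with multiplicity d_i, i.e. rho_reg = (direct sum over all irreducibles V_i) d_i V_i. The irreducible dimensions for Z/2Z x D_7 are 1, 1, 1, 1, 2, 2, 2, 2, 2, 2: 4 irreducibles of dimension 1, each with multiplicity 1; 6 irreducibles of dimension 2, each with multiplicity 2. Total dimension 4*1*1 + 6*2*2 = 28 = |G|.

Proof sketch: General theorem: in the regular representation of a finite group G, each irreducible appears with multiplicity equal to its dimension. Check: dim(rho_reg) = sum d_i^2 = 1 + 1 + 1 + 1 + 4 + 4 + 4 + 4 + 4 + 4 = 28 = |G|.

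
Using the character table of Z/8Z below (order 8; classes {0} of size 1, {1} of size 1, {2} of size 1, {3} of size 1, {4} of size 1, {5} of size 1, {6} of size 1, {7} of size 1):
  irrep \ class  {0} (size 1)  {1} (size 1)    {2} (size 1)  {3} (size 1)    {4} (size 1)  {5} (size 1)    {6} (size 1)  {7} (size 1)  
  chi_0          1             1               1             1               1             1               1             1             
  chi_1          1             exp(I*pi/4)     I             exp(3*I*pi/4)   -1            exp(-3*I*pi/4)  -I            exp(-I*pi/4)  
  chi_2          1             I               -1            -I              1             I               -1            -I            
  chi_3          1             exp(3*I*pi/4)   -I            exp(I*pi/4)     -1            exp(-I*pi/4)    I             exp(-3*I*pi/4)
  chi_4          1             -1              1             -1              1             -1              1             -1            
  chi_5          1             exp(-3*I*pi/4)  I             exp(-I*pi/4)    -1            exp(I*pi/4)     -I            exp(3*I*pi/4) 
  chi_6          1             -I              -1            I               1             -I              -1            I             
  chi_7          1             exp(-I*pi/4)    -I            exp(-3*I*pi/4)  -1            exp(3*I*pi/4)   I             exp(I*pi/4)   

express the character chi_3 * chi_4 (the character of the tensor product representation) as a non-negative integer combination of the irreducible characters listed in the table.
chi_3 tensor chi_4 = chi_7 (all other irreducibles have multiplicity 0).

Reasoning: The character of a tensor product is the pointwise product (chi_3 * chi_4)(C) = chi_3(C) * chi_4(C):
  {0}: (1)*(1), {1}: (exp(3*I*pi/4))*(-1), {2}: (-I)*(1), {3}: (exp(I*pi/4))*(-1), {4}: (-1)*(1), {5}: (exp(-I*pi/4))*(-1), {6}: (I)*(1), {7}: (exp(-3*I*pi/4))*(-1)
so (chi_3 * chi_4) takes values
  {0} -> 1, {1} -> -exp(3*I*pi/4), {2} -> -I, {3} -> -exp(I*pi/4), {4} -> -1, {5} -> -exp(-I*pi/4), {6} -> I, {7} -> -exp(-3*I*pi/4).
Now take the inner product of this character with each irreducible chi from the table, <chi_3*chi_4, chi> = (1/8) sum_C |C| (chi_3*chi_4)(C) conj(chi(C)):
  <chi_3*chi_4, chi_0> = (1/8)[1*(1)*conj(1) + 1*(-exp(3*I*pi/4))*conj(1) + 1*(-I)*conj(1) + 1*(-exp(I*pi/4))*conj(1) + 1*(-1)*conj(1) + 1*(-exp(-I*pi/4))*conj(1) + 1*(I)*conj(1) + 1*(-exp(-3*I*pi/4))*conj(1)]
      = (1/8)[(1) + (-exp(3*I*pi/4)) + (-I) + (-exp(I*pi/4)) + (-1) + (-exp(-I*pi/4)) + (I) + (-exp(-3*I*pi/4))] = 0/8 = 0
  <chi_3*chi_4, chi_1> = (1/8)[1*(1)*conj(1) + 1*(-exp(3*I*pi/4))*conj(exp(I*pi/4)) + 1*(-I)*conj(I) + 1*(-exp(I*pi/4))*conj(exp(3*I*pi/4)) + 1*(-1)*conj(-1) + 1*(-exp(-I*pi/4))*conj(exp(-3*I*pi/4)) + 1*(I)*conj(-I) + 1*(-exp(-3*I*pi/4))*conj(exp(-I*pi/4))]
      = (1/8)[(1) + (-I) + (-1) + (I) + (1) + (-I) + (-1) + (I)] = 0/8 = 0
  <chi_3*chi_4, chi_2> = (1/8)[1*(1)*conj(1) + 1*(-exp(3*I*pi/4))*conj(I) + 1*(-I)*conj(-1) + 1*(-exp(I*pi/4))*conj(-I) + 1*(-1)*conj(1) + 1*(-exp(-I*pi/4))*conj(I) + 1*(I)*conj(-1) + 1*(-exp(-3*I*pi/4))*conj(-I)]
      = (1/8)[(1) + (exp(-3*I*pi/4)) + (I) + (-exp(3*I*pi/4)) + (-1) + (exp(I*pi/4)) + (-I) + (-exp(-I*pi/4))] = 0/8 = 0
  <chi_3*chi_4, chi_3> = (1/8)[1*(1)*conj(1) + 1*(-exp(3*I*pi/4))*conj(exp(3*I*pi/4)) + 1*(-I)*conj(-I) + 1*(-exp(I*pi/4))*conj(exp(I*pi/4)) + 1*(-1)*conj(-1) + 1*(-exp(-I*pi/4))*conj(exp(-I*pi/4)) + 1*(I)*conj(I) + 1*(-exp(-3*I*pi/4))*conj(exp(-3*I*pi/4))]
      = (1/8)[(1) + (-1) + (1) + (-1) + (1) + (-1) + (1) + (-1)] = 0/8 = 0
  <chi_3*chi_4, chi_4> = (1/8)[1*(1)*conj(1) + 1*(-exp(3*I*pi/4))*conj(-1) + 1*(-I)*conj(1) + 1*(-exp(I*pi/4))*conj(-1) + 1*(-1)*conj(1) + 1*(-exp(-I*pi/4))*conj(-1) + 1*(I)*conj(1) + 1*(-exp(-3*I*pi/4))*conj(-1)]
      = (1/8)[(1) + (exp(3*I*pi/4)) + (-I) + (exp(I*pi/4)) + (-1) + (exp(-I*pi/4)) + (I) + (exp(-3*I*pi/4))] = 0/8 = 0
  <chi_3*chi_4, chi_5> = (1/8)[1*(1)*conj(1) + 1*(-exp(3*I*pi/4))*conj(exp(-3*I*pi/4)) + 1*(-I)*conj(I) + 1*(-exp(I*pi/4))*conj(exp(-I*pi/4)) + 1*(-1)*conj(-1) + 1*(-exp(-I*pi/4))*conj(exp(I*pi/4)) + 1*(I)*conj(-I) + 1*(-exp(-3*I*pi/4))*conj(exp(3*I*pi/4))]
      = (1/8)[(1) + (I) + (-1) + (-I) + (1) + (I) + (-1) + (-I)] = 0/8 = 0
  <chi_3*chi_4, chi_6> = (1/8)[1*(1)*conj(1) + 1*(-exp(3*I*pi/4))*conj(-I) + 1*(-I)*conj(-1) + 1*(-exp(I*pi/4))*conj(I) + 1*(-1)*conj(1) + 1*(-exp(-I*pi/4))*conj(-I) + 1*(I)*conj(-1) + 1*(-exp(-3*I*pi/4))*conj(I)]
      = (1/8)[(1) + (-exp(-3*I*pi/4)) + (I) + (exp(3*I*pi/4)) + (-1) + (-exp(I*pi/4)) + (-I) + (exp(-I*pi/4))] = 0/8 = 0
  <chi_3*chi_4, chi_7> = (1/8)[1*(1)*conj(1) + 1*(-exp(3*I*pi/4))*conj(exp(-I*pi/4)) + 1*(-I)*conj(-I) + 1*(-exp(I*pi/4))*conj(exp(-3*I*pi/4)) + 1*(-1)*conj(-1) + 1*(-exp(-I*pi/4))*conj(exp(3*I*pi/4)) + 1*(I)*conj(I) + 1*(-exp(-3*I*pi/4))*conj(exp(I*pi/4))]
      = (1/8)[(1) + (1) + (1) + (1) + (1) + (1) + (1) + (1)] = 8/8 = 1
(Exp terms are combined using exp(i*s)*conj(exp(i*t)) = exp(i*(s-t)), and sums of them are collapsed using the identity that for every m > 1 the m distinct m-th roots of unity sum to 0, e.g. 1 + exp(2*I*pi/3) + exp(-2*I*pi/3) = 0.)
Hence the multiplicities are chi_7: 1. Dimension check: dim(chi_3)*dim(chi_4) = 1*1 = 1 and sum (mult * dim) = 1*1 = 1.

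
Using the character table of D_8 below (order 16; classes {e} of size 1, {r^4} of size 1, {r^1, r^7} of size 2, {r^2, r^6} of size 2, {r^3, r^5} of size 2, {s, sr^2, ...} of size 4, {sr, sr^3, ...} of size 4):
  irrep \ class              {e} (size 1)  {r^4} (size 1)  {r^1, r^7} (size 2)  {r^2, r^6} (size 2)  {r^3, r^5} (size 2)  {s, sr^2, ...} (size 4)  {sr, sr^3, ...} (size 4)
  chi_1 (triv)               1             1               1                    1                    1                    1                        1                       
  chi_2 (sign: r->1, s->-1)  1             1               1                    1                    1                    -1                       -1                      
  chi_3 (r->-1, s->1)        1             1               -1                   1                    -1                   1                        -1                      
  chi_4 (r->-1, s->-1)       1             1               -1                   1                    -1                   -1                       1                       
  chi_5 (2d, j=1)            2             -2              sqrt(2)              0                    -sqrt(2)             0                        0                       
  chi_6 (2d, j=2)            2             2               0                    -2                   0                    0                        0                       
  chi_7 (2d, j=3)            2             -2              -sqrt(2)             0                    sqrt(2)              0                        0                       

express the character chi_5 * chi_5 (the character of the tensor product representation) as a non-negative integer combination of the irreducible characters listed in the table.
chi_5 tensor chi_5 = chi_1 + chi_2 + chi_6 (all other irreducibles have multiplicity 0).

Derivation: The character of a tensor product is the pointwise product (chi_5 * chi_5)(C) = chi_5(C) * chi_5(C):
  {e}: (2)*(2), {r^4}: (-2)*(-2), {r^1, r^7}: (sqrt(2))*(sqrt(2)), {r^2, r^6}: (0)*(0), {r^3, r^5}: (-sqrt(2))*(-sqrt(2)), {s, sr^2, ...}: (0)*(0), {sr, sr^3, ...}: (0)*(0)
so (chi_5 * chi_5) takes values
  {e} -> 4, {r^4} -> 4, {r^1, r^7} -> 2, {r^2, r^6} -> 0, {r^3, r^5} -> 2, {s, sr^2, ...} -> 0, {sr, sr^3, ...} -> 0.
Now take the inner product of this character with each irreducible chi from the table, <chi_5*chi_5, chi> = (1/16) sum_C |C| (chi_5*chi_5)(C) conj(chi(C)):
  <chi_5*chi_5, chi_1> = (1/16)[1*(4)*conj(1) + 1*(4)*conj(1) + 2*(2)*conj(1) + 2*(0)*conj(1) + 2*(2)*conj(1) + 4*(0)*conj(1) + 4*(0)*conj(1)]
      = (1/16)[(4) + (4) + (4) + (0) + (4) + (0) + (0)] = 16/16 = 1
  <chi_5*chi_5, chi_2> = (1/16)[1*(4)*conj(1) + 1*(4)*conj(1) + 2*(2)*conj(1) + 2*(0)*conj(1) + 2*(2)*conj(1) + 4*(0)*conj(-1) + 4*(0)*conj(-1)]
      = (1/16)[(4) + (4) + (4) + (0) + (4) + (0) + (0)] = 16/16 = 1
  <chi_5*chi_5, chi_3> = (1/16)[1*(4)*conj(1) + 1*(4)*conj(1) + 2*(2)*conj(-1) + 2*(0)*conj(1) + 2*(2)*conj(-1) + 4*(0)*conj(1) + 4*(0)*conj(-1)]
      = (1/16)[(4) + (4) + (-4) + (0) + (-4) + (0) + (0)] = 0/16 = 0
  <chi_5*chi_5, chi_4> = (1/16)[1*(4)*conj(1) + 1*(4)*conj(1) + 2*(2)*conj(-1) + 2*(0)*conj(1) + 2*(2)*conj(-1) + 4*(0)*conj(-1) + 4*(0)*conj(1)]
      = (1/16)[(4) + (4) + (-4) + (0) + (-4) + (0) + (0)] = 0/16 = 0
  <chi_5*chi_5, chi_5> = (1/16)[1*(4)*conj(2) + 1*(4)*conj(-2) + 2*(2)*conj(sqrt(2)) + 2*(0)*conj(0) + 2*(2)*conj(-sqrt(2)) + 4*(0)*conj(0) + 4*(0)*conj(0)]
      = (1/16)[(8) + (-8) + (4*sqrt(2)) + (0) + (-4*sqrt(2)) + (0) + (0)] = 0/16 = 0
  <chi_5*chi_5, chi_6> = (1/16)[1*(4)*conj(2) + 1*(4)*conj(2) + 2*(2)*conj(0) + 2*(0)*conj(-2) + 2*(2)*conj(0) + 4*(0)*conj(0) + 4*(0)*conj(0)]
      = (1/16)[(8) + (8) + (0) + (0) + (0) + (0) + (0)] = 16/16 = 1
  <chi_5*chi_5, chi_7> = (1/16)[1*(4)*conj(2) + 1*(4)*conj(-2) + 2*(2)*conj(-sqrt(2)) + 2*(0)*conj(0) + 2*(2)*conj(sqrt(2)) + 4*(0)*conj(0) + 4*(0)*conj(0)]
      = (1/16)[(8) + (-8) + (-4*sqrt(2)) + (0) + (4*sqrt(2)) + (0) + (0)] = 0/16 = 0
Hence the multiplicities are chi_1: 1, chi_2: 1, chi_6: 1. Dimension check: dim(chi_5)*dim(chi_5) = 2*2 = 4 and sum (mult * dim) = 1*1 + 1*1 + 1*2 = 4.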